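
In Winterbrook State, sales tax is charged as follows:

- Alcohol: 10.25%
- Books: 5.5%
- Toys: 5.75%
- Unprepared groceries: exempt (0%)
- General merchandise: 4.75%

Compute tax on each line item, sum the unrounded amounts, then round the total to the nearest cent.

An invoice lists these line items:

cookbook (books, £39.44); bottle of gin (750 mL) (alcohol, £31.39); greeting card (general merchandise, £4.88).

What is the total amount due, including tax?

£81.33

Cookbook £39.44: books → 5.5% → £2.1692
Bottle of gin (750 mL) £31.39: alcohol → 10.25% → £3.217475
Greeting card £4.88: general merchandise → 4.75% → £0.2318
Subtotal = £75.71; unrounded tax = £5.618475 → £5.62; total due = £81.33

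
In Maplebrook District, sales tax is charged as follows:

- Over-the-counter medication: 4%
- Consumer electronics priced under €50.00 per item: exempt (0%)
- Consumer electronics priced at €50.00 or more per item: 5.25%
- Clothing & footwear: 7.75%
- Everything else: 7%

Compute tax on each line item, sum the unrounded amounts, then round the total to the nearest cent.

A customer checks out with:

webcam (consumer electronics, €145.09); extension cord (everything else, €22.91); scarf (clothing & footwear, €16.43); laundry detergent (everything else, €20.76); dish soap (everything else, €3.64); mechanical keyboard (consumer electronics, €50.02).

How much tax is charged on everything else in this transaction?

Extension cord €22.91: everything else → 7% → €1.6037
Laundry detergent €20.76: everything else → 7% → €1.4532
Dish soap €3.64: everything else → 7% → €0.2548
Tax on everything else: unrounded sum = €3.3117 → €3.31

€3.31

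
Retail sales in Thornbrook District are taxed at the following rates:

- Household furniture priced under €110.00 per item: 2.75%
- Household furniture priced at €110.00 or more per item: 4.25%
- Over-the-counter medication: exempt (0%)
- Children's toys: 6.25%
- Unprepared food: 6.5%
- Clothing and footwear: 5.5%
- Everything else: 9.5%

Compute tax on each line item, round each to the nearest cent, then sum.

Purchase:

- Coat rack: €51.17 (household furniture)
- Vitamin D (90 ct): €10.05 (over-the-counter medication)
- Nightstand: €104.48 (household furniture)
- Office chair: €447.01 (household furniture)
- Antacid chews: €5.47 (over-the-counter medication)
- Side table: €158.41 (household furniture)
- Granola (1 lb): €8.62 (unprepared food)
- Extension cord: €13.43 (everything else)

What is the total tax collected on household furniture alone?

Coat rack €51.17: household furniture, under €110.00 → 2.75% → €1.41
Nightstand €104.48: household furniture, under €110.00 → 2.75% → €2.87
Office chair €447.01: household furniture, €110.00 or more → 4.25% → €19.00
Side table €158.41: household furniture, €110.00 or more → 4.25% → €6.73
Tax on household furniture = €1.41 + €2.87 + €19.00 + €6.73 = €30.01

€30.01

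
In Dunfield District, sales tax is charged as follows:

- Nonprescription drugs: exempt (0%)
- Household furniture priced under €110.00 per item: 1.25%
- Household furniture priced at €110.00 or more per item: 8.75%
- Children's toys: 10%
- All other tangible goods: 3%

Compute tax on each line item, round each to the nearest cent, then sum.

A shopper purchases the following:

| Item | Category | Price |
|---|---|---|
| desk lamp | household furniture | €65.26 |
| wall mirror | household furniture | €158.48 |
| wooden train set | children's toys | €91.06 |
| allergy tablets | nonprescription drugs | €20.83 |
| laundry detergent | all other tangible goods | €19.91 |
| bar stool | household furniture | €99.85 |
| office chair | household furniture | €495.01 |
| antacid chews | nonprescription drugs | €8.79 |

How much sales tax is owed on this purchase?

Desk lamp €65.26: household furniture, under €110.00 → 1.25% → €0.82
Wall mirror €158.48: household furniture, €110.00 or more → 8.75% → €13.87
Wooden train set €91.06: children's toys → 10% → €9.11
Allergy tablets €20.83: nonprescription drugs → 0% → €0.00
Laundry detergent €19.91: all other tangible goods → 3% → €0.60
Bar stool €99.85: household furniture, under €110.00 → 1.25% → €1.25
Office chair €495.01: household furniture, €110.00 or more → 8.75% → €43.31
Antacid chews €8.79: nonprescription drugs → 0% → €0.00
Total tax = €0.82 + €13.87 + €9.11 + €0.60 + €1.25 + €43.31 = €68.96

€68.96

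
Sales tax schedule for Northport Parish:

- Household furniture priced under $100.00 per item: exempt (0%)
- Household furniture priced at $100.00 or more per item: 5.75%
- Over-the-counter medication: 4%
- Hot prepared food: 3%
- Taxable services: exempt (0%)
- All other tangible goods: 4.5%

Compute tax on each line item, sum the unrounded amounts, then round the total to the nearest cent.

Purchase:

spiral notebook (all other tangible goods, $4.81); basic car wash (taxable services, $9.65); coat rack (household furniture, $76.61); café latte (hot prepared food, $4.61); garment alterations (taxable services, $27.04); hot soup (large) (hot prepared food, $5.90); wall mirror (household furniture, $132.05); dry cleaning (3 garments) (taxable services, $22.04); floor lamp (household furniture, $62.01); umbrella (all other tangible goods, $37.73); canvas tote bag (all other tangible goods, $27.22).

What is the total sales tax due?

Spiral notebook $4.81: all other tangible goods → 4.5% → $0.21645
Basic car wash $9.65: taxable services → 0% → $0.00
Coat rack $76.61: household furniture, under $100.00 → 0% → $0.00
Café latte $4.61: hot prepared food → 3% → $0.1383
Garment alterations $27.04: taxable services → 0% → $0.00
Hot soup (large) $5.90: hot prepared food → 3% → $0.177
Wall mirror $132.05: household furniture, $100.00 or more → 5.75% → $7.592875
Dry cleaning (3 garments) $22.04: taxable services → 0% → $0.00
Floor lamp $62.01: household furniture, under $100.00 → 0% → $0.00
Umbrella $37.73: all other tangible goods → 4.5% → $1.69785
Canvas tote bag $27.22: all other tangible goods → 4.5% → $1.2249
Unrounded tax sum = $11.047375 → $11.05

$11.05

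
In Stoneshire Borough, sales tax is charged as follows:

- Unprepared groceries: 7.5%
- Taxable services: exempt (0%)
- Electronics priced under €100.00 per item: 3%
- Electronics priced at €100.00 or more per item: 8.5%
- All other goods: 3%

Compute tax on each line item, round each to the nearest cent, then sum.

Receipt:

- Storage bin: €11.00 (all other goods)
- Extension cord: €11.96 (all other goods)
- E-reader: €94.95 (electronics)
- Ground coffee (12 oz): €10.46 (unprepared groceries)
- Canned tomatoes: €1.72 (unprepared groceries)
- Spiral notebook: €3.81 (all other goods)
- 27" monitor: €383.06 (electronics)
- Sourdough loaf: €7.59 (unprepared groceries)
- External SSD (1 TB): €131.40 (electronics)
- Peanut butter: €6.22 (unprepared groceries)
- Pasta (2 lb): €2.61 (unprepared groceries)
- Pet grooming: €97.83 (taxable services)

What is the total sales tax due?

€49.53

Storage bin €11.00: all other goods → 3% → €0.33
Extension cord €11.96: all other goods → 3% → €0.36
E-reader €94.95: electronics, under €100.00 → 3% → €2.85
Ground coffee (12 oz) €10.46: unprepared groceries → 7.5% → €0.78
Canned tomatoes €1.72: unprepared groceries → 7.5% → €0.13
Spiral notebook €3.81: all other goods → 3% → €0.11
27" monitor €383.06: electronics, €100.00 or more → 8.5% → €32.56
Sourdough loaf €7.59: unprepared groceries → 7.5% → €0.57
External SSD (1 TB) €131.40: electronics, €100.00 or more → 8.5% → €11.17
Peanut butter €6.22: unprepared groceries → 7.5% → €0.47
Pasta (2 lb) €2.61: unprepared groceries → 7.5% → €0.20
Pet grooming €97.83: taxable services → 0% → €0.00
Total tax = €0.33 + €0.36 + €2.85 + €0.78 + €0.13 + €0.11 + €32.56 + €0.57 + €11.17 + €0.47 + €0.20 = €49.53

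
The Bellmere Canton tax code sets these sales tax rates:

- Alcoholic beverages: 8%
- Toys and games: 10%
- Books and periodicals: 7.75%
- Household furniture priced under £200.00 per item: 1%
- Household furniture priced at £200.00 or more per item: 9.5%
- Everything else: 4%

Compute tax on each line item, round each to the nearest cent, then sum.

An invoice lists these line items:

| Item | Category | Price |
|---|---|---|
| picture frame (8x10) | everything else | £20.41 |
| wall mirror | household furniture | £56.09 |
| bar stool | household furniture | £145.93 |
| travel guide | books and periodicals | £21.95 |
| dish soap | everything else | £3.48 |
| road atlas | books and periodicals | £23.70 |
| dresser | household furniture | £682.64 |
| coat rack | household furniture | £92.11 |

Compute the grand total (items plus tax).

£1118.60

Picture frame (8x10) £20.41: everything else → 4% → £0.82
Wall mirror £56.09: household furniture, under £200.00 → 1% → £0.56
Bar stool £145.93: household furniture, under £200.00 → 1% → £1.46
Travel guide £21.95: books and periodicals → 7.75% → £1.70
Dish soap £3.48: everything else → 4% → £0.14
Road atlas £23.70: books and periodicals → 7.75% → £1.84
Dresser £682.64: household furniture, £200.00 or more → 9.5% → £64.85
Coat rack £92.11: household furniture, under £200.00 → 1% → £0.92
Subtotal = £1046.31; tax = £72.29; total due = £1118.60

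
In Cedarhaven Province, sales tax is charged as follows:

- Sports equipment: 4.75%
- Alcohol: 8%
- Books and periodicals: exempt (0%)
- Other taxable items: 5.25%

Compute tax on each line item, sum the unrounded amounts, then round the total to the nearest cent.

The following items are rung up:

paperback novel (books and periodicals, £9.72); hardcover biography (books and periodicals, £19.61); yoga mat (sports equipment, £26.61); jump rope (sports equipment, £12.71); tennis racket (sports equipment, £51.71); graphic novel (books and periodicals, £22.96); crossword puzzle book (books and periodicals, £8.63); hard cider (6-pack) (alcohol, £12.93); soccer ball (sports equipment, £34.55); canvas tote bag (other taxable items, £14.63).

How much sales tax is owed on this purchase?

£7.77

Paperback novel £9.72: books and periodicals → 0% → £0.00
Hardcover biography £19.61: books and periodicals → 0% → £0.00
Yoga mat £26.61: sports equipment → 4.75% → £1.263975
Jump rope £12.71: sports equipment → 4.75% → £0.603725
Tennis racket £51.71: sports equipment → 4.75% → £2.456225
Graphic novel £22.96: books and periodicals → 0% → £0.00
Crossword puzzle book £8.63: books and periodicals → 0% → £0.00
Hard cider (6-pack) £12.93: alcohol → 8% → £1.0344
Soccer ball £34.55: sports equipment → 4.75% → £1.641125
Canvas tote bag £14.63: other taxable items → 5.25% → £0.768075
Unrounded tax sum = £7.767525 → £7.77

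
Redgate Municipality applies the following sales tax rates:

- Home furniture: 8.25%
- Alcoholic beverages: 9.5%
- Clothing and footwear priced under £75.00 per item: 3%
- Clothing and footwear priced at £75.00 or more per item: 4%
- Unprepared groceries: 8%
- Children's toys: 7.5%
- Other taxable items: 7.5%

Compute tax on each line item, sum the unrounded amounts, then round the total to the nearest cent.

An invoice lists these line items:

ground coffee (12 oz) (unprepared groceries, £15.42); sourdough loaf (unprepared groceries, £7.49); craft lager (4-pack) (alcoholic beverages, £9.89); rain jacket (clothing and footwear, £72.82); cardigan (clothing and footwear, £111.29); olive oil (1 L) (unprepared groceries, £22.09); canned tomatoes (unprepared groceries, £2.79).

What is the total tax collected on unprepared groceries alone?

£3.82

Ground coffee (12 oz) £15.42: unprepared groceries → 8% → £1.2336
Sourdough loaf £7.49: unprepared groceries → 8% → £0.5992
Olive oil (1 L) £22.09: unprepared groceries → 8% → £1.7672
Canned tomatoes £2.79: unprepared groceries → 8% → £0.2232
Tax on unprepared groceries: unrounded sum = £3.8232 → £3.82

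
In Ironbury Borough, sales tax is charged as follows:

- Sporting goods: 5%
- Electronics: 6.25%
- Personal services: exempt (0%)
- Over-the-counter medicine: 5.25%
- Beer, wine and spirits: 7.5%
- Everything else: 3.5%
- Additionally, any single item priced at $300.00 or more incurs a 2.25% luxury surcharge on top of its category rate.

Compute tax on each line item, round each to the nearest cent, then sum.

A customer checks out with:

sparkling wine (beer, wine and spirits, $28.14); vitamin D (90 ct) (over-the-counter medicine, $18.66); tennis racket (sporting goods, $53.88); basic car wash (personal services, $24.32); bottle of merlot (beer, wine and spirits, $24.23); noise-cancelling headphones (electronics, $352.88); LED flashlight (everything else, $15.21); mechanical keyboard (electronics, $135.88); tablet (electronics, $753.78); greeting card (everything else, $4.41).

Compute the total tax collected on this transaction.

$110.83

Sparkling wine $28.14: beer, wine and spirits → 7.5% → $2.11
Vitamin D (90 ct) $18.66: over-the-counter medicine → 5.25% → $0.98
Tennis racket $53.88: sporting goods → 5% → $2.69
Basic car wash $24.32: personal services → 0% → $0.00
Bottle of merlot $24.23: beer, wine and spirits → 7.5% → $1.82
Noise-cancelling headphones $352.88: electronics → 6.25% + 2.25% surcharge = 8.5% → $29.99
LED flashlight $15.21: everything else → 3.5% → $0.53
Mechanical keyboard $135.88: electronics → 6.25% → $8.49
Tablet $753.78: electronics → 6.25% + 2.25% surcharge = 8.5% → $64.07
Greeting card $4.41: everything else → 3.5% → $0.15
Total tax = $2.11 + $0.98 + $2.69 + $1.82 + $29.99 + $0.53 + $8.49 + $64.07 + $0.15 = $110.83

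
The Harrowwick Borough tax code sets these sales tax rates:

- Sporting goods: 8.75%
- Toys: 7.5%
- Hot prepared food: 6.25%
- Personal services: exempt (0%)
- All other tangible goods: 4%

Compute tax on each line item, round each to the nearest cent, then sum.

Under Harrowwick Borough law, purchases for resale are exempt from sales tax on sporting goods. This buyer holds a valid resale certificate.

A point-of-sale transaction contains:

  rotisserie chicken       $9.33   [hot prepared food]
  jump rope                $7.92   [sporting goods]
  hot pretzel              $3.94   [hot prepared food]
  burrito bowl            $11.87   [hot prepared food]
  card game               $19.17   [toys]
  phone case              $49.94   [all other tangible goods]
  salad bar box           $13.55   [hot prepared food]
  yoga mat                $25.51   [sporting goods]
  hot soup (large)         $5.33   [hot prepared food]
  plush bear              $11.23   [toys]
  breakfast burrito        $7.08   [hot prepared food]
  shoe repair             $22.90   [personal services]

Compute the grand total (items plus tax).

$195.24

Rotisserie chicken $9.33: hot prepared food → 6.25% → $0.58
Jump rope $7.92: sporting goods, buyer-exempt → 0% → $0.00
Hot pretzel $3.94: hot prepared food → 6.25% → $0.25
Burrito bowl $11.87: hot prepared food → 6.25% → $0.74
Card game $19.17: toys → 7.5% → $1.44
Phone case $49.94: all other tangible goods → 4% → $2.00
Salad bar box $13.55: hot prepared food → 6.25% → $0.85
Yoga mat $25.51: sporting goods, buyer-exempt → 0% → $0.00
Hot soup (large) $5.33: hot prepared food → 6.25% → $0.33
Plush bear $11.23: toys → 7.5% → $0.84
Breakfast burrito $7.08: hot prepared food → 6.25% → $0.44
Shoe repair $22.90: personal services → 0% → $0.00
Subtotal = $187.77; tax = $7.47; total due = $195.24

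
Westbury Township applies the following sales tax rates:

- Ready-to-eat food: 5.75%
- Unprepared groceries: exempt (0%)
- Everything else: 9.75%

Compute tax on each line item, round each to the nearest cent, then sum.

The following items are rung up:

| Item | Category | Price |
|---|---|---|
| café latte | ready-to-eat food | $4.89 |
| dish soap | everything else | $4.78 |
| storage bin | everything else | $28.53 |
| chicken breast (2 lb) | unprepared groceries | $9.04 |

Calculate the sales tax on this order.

$3.53

Café latte $4.89: ready-to-eat food → 5.75% → $0.28
Dish soap $4.78: everything else → 9.75% → $0.47
Storage bin $28.53: everything else → 9.75% → $2.78
Chicken breast (2 lb) $9.04: unprepared groceries → 0% → $0.00
Total tax = $0.28 + $0.47 + $2.78 = $3.53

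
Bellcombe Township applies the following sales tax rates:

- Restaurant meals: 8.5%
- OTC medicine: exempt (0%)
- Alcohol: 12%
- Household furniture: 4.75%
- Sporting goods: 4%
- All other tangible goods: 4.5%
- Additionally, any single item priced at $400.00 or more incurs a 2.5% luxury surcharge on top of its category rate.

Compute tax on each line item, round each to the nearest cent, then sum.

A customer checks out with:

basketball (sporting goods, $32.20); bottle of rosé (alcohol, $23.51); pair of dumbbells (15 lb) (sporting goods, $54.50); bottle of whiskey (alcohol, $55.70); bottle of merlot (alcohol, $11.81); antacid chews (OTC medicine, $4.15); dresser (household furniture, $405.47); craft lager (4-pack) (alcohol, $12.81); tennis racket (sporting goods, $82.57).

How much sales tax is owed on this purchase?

$48.63

Basketball $32.20: sporting goods → 4% → $1.29
Bottle of rosé $23.51: alcohol → 12% → $2.82
Pair of dumbbells (15 lb) $54.50: sporting goods → 4% → $2.18
Bottle of whiskey $55.70: alcohol → 12% → $6.68
Bottle of merlot $11.81: alcohol → 12% → $1.42
Antacid chews $4.15: OTC medicine → 0% → $0.00
Dresser $405.47: household furniture → 4.75% + 2.5% surcharge = 7.25% → $29.40
Craft lager (4-pack) $12.81: alcohol → 12% → $1.54
Tennis racket $82.57: sporting goods → 4% → $3.30
Total tax = $1.29 + $2.82 + $2.18 + $6.68 + $1.42 + $29.40 + $1.54 + $3.30 = $48.63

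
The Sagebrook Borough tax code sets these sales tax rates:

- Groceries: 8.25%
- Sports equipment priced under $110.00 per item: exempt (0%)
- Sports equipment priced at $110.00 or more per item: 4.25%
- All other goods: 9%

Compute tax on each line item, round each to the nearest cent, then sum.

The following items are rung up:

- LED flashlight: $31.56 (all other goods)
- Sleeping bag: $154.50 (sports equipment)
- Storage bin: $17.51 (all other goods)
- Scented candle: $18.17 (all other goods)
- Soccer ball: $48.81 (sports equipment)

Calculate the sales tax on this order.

LED flashlight $31.56: all other goods → 9% → $2.84
Sleeping bag $154.50: sports equipment, $110.00 or more → 4.25% → $6.57
Storage bin $17.51: all other goods → 9% → $1.58
Scented candle $18.17: all other goods → 9% → $1.64
Soccer ball $48.81: sports equipment, under $110.00 → 0% → $0.00
Total tax = $2.84 + $6.57 + $1.58 + $1.64 = $12.63

$12.63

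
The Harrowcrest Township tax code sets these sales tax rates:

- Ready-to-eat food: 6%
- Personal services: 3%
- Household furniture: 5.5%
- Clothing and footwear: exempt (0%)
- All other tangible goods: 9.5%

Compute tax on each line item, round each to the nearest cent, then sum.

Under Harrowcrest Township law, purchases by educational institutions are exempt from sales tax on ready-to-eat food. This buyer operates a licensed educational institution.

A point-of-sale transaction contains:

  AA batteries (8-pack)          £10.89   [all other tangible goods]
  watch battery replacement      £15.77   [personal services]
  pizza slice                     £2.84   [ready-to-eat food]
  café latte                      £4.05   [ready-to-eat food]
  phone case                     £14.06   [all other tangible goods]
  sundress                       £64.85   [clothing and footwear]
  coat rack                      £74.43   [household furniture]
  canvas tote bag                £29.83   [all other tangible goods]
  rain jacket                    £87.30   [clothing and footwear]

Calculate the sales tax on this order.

£9.76

AA batteries (8-pack) £10.89: all other tangible goods → 9.5% → £1.03
Watch battery replacement £15.77: personal services → 3% → £0.47
Pizza slice £2.84: ready-to-eat food, buyer-exempt → 0% → £0.00
Café latte £4.05: ready-to-eat food, buyer-exempt → 0% → £0.00
Phone case £14.06: all other tangible goods → 9.5% → £1.34
Sundress £64.85: clothing and footwear → 0% → £0.00
Coat rack £74.43: household furniture → 5.5% → £4.09
Canvas tote bag £29.83: all other tangible goods → 9.5% → £2.83
Rain jacket £87.30: clothing and footwear → 0% → £0.00
Total tax = £1.03 + £0.47 + £1.34 + £4.09 + £2.83 = £9.76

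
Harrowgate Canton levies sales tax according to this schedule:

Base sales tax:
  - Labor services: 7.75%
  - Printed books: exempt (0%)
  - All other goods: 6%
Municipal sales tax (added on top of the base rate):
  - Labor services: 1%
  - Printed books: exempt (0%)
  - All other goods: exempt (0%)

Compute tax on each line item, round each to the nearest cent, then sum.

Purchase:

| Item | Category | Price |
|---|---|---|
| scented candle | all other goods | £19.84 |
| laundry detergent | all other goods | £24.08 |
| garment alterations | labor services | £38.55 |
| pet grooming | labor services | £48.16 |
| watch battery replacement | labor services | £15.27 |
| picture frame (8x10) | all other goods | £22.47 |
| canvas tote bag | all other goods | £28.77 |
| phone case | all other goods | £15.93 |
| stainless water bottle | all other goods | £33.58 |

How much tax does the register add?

£17.60

Scented candle £19.84: all other goods → 6% + 0% municipal = 6% → £1.19
Laundry detergent £24.08: all other goods → 6% + 0% municipal = 6% → £1.44
Garment alterations £38.55: labor services → 7.75% + 1% municipal = 8.75% → £3.37
Pet grooming £48.16: labor services → 7.75% + 1% municipal = 8.75% → £4.21
Watch battery replacement £15.27: labor services → 7.75% + 1% municipal = 8.75% → £1.34
Picture frame (8x10) £22.47: all other goods → 6% + 0% municipal = 6% → £1.35
Canvas tote bag £28.77: all other goods → 6% + 0% municipal = 6% → £1.73
Phone case £15.93: all other goods → 6% + 0% municipal = 6% → £0.96
Stainless water bottle £33.58: all other goods → 6% + 0% municipal = 6% → £2.01
Total tax = £1.19 + £1.44 + £3.37 + £4.21 + £1.34 + £1.35 + £1.73 + £0.96 + £2.01 = £17.60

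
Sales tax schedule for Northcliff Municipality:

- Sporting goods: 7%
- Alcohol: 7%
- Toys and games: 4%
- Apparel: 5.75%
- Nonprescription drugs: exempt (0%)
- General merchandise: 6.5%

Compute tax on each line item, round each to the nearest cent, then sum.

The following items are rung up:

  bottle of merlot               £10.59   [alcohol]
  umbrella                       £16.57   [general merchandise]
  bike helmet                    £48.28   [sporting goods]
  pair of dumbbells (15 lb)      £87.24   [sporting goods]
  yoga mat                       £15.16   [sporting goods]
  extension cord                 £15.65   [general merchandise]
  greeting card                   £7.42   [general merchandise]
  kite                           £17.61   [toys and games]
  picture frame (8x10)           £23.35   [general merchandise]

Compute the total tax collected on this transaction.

£16.09

Bottle of merlot £10.59: alcohol → 7% → £0.74
Umbrella £16.57: general merchandise → 6.5% → £1.08
Bike helmet £48.28: sporting goods → 7% → £3.38
Pair of dumbbells (15 lb) £87.24: sporting goods → 7% → £6.11
Yoga mat £15.16: sporting goods → 7% → £1.06
Extension cord £15.65: general merchandise → 6.5% → £1.02
Greeting card £7.42: general merchandise → 6.5% → £0.48
Kite £17.61: toys and games → 4% → £0.70
Picture frame (8x10) £23.35: general merchandise → 6.5% → £1.52
Total tax = £0.74 + £1.08 + £3.38 + £6.11 + £1.06 + £1.02 + £0.48 + £0.70 + £1.52 = £16.09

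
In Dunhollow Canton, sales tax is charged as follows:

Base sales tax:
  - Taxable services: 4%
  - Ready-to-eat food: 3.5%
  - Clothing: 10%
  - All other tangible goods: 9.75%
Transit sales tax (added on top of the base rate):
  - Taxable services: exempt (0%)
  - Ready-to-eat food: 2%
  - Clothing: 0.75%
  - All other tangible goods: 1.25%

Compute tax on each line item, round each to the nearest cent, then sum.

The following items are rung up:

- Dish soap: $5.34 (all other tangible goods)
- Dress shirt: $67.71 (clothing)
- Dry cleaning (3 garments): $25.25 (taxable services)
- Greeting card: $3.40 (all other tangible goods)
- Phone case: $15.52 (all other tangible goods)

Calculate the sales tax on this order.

Dish soap $5.34: all other tangible goods → 9.75% + 1.25% transit = 11% → $0.59
Dress shirt $67.71: clothing → 10% + 0.75% transit = 10.75% → $7.28
Dry cleaning (3 garments) $25.25: taxable services → 4% + 0% transit = 4% → $1.01
Greeting card $3.40: all other tangible goods → 9.75% + 1.25% transit = 11% → $0.37
Phone case $15.52: all other tangible goods → 9.75% + 1.25% transit = 11% → $1.71
Total tax = $0.59 + $7.28 + $1.01 + $0.37 + $1.71 = $10.96

$10.96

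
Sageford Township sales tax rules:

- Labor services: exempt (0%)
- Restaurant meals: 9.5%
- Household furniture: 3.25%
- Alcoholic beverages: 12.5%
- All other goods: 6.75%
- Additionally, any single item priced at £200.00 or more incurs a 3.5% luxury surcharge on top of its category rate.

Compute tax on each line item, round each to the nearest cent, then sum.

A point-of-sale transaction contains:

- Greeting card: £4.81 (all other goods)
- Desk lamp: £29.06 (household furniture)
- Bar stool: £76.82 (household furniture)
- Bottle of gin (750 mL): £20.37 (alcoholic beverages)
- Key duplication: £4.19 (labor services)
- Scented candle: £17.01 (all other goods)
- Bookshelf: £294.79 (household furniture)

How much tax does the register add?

£27.36

Greeting card £4.81: all other goods → 6.75% → £0.32
Desk lamp £29.06: household furniture → 3.25% → £0.94
Bar stool £76.82: household furniture → 3.25% → £2.50
Bottle of gin (750 mL) £20.37: alcoholic beverages → 12.5% → £2.55
Key duplication £4.19: labor services → 0% → £0.00
Scented candle £17.01: all other goods → 6.75% → £1.15
Bookshelf £294.79: household furniture → 3.25% + 3.5% surcharge = 6.75% → £19.90
Total tax = £0.32 + £0.94 + £2.50 + £2.55 + £1.15 + £19.90 = £27.36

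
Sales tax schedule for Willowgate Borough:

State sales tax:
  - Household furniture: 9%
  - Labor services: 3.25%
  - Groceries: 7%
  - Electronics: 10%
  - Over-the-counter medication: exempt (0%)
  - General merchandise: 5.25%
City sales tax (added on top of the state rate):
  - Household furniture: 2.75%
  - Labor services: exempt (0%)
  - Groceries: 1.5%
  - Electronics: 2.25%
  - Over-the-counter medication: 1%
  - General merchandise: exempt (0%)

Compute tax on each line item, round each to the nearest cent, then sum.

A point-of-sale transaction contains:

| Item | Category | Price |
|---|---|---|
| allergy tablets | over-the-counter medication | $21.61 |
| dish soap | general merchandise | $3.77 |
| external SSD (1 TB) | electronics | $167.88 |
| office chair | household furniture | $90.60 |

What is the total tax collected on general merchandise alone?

$0.20

Dish soap $3.77: general merchandise → 5.25% + 0% city = 5.25% → $0.20
Tax on general merchandise = $0.20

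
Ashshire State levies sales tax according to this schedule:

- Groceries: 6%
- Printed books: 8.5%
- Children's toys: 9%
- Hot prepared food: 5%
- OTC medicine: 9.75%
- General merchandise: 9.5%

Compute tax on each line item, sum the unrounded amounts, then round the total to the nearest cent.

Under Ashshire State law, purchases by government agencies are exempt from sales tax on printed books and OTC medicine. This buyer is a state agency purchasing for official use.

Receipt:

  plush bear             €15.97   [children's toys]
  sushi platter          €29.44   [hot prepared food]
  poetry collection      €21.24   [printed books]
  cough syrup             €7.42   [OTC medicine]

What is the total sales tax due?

Plush bear €15.97: children's toys → 9% → €1.4373
Sushi platter €29.44: hot prepared food → 5% → €1.472
Poetry collection €21.24: printed books, buyer-exempt → 0% → €0.00
Cough syrup €7.42: OTC medicine, buyer-exempt → 0% → €0.00
Unrounded tax sum = €2.9093 → €2.91

€2.91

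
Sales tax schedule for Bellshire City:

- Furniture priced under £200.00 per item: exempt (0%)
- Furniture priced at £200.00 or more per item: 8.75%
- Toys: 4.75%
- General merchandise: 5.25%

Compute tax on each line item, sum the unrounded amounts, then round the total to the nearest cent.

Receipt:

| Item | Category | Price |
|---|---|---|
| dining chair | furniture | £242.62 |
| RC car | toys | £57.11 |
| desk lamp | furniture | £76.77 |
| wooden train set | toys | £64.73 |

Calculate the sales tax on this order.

£27.02

Dining chair £242.62: furniture, £200.00 or more → 8.75% → £21.22925
RC car £57.11: toys → 4.75% → £2.712725
Desk lamp £76.77: furniture, under £200.00 → 0% → £0.00
Wooden train set £64.73: toys → 4.75% → £3.074675
Unrounded tax sum = £27.01665 → £27.02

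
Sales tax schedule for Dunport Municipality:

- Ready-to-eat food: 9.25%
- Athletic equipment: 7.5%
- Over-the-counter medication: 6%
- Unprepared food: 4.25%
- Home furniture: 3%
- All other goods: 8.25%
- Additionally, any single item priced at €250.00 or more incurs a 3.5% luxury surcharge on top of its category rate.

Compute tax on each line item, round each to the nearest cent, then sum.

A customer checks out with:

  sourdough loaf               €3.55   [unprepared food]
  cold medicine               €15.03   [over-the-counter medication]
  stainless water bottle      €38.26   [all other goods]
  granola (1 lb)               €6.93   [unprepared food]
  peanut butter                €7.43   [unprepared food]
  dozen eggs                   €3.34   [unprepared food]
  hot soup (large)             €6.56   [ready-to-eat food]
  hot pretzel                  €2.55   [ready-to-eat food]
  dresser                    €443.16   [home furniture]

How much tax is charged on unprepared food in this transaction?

€0.90

Sourdough loaf €3.55: unprepared food → 4.25% → €0.15
Granola (1 lb) €6.93: unprepared food → 4.25% → €0.29
Peanut butter €7.43: unprepared food → 4.25% → €0.32
Dozen eggs €3.34: unprepared food → 4.25% → €0.14
Tax on unprepared food = €0.15 + €0.29 + €0.32 + €0.14 = €0.90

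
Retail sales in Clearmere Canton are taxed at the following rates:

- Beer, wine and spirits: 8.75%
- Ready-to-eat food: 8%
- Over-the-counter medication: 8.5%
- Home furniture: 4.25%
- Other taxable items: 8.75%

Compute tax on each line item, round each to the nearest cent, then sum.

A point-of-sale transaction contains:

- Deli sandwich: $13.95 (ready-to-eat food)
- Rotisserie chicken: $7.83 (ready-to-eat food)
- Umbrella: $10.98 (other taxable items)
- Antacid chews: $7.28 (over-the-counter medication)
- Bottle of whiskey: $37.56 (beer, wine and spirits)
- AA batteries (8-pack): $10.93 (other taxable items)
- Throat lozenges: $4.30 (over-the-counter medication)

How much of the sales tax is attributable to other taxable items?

Umbrella $10.98: other taxable items → 8.75% → $0.96
AA batteries (8-pack) $10.93: other taxable items → 8.75% → $0.96
Tax on other taxable items = $0.96 + $0.96 = $1.92

$1.92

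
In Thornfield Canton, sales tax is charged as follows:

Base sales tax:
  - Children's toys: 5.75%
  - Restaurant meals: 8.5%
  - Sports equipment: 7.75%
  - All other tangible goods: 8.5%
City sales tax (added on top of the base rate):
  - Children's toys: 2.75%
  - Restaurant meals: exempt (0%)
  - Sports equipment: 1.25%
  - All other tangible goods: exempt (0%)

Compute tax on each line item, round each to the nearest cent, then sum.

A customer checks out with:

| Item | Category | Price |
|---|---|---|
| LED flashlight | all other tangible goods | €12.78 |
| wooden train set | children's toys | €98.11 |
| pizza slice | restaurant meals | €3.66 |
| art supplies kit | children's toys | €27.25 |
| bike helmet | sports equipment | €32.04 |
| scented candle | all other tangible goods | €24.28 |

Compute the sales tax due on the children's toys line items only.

€10.66

Wooden train set €98.11: children's toys → 5.75% + 2.75% city = 8.5% → €8.34
Art supplies kit €27.25: children's toys → 5.75% + 2.75% city = 8.5% → €2.32
Tax on children's toys = €8.34 + €2.32 = €10.66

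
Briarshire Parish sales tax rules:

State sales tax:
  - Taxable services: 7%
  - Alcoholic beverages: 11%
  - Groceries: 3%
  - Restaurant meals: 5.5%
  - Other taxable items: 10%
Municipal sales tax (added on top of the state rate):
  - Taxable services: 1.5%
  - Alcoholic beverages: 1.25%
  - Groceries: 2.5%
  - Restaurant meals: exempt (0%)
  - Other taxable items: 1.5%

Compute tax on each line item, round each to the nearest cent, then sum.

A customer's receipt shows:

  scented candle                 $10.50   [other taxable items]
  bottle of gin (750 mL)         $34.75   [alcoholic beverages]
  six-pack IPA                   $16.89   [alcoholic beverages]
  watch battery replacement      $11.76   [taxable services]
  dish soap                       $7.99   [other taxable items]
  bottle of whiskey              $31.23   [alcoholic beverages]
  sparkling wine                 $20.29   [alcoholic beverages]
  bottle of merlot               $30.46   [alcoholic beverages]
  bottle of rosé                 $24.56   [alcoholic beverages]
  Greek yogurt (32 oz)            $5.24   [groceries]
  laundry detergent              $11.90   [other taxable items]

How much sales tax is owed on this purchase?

$24.18

Scented candle $10.50: other taxable items → 10% + 1.5% municipal = 11.5% → $1.21
Bottle of gin (750 mL) $34.75: alcoholic beverages → 11% + 1.25% municipal = 12.25% → $4.26
Six-pack IPA $16.89: alcoholic beverages → 11% + 1.25% municipal = 12.25% → $2.07
Watch battery replacement $11.76: taxable services → 7% + 1.5% municipal = 8.5% → $1.00
Dish soap $7.99: other taxable items → 10% + 1.5% municipal = 11.5% → $0.92
Bottle of whiskey $31.23: alcoholic beverages → 11% + 1.25% municipal = 12.25% → $3.83
Sparkling wine $20.29: alcoholic beverages → 11% + 1.25% municipal = 12.25% → $2.49
Bottle of merlot $30.46: alcoholic beverages → 11% + 1.25% municipal = 12.25% → $3.73
Bottle of rosé $24.56: alcoholic beverages → 11% + 1.25% municipal = 12.25% → $3.01
Greek yogurt (32 oz) $5.24: groceries → 3% + 2.5% municipal = 5.5% → $0.29
Laundry detergent $11.90: other taxable items → 10% + 1.5% municipal = 11.5% → $1.37
Total tax = $1.21 + $4.26 + $2.07 + $1.00 + $0.92 + $3.83 + $2.49 + $3.73 + $3.01 + $0.29 + $1.37 = $24.18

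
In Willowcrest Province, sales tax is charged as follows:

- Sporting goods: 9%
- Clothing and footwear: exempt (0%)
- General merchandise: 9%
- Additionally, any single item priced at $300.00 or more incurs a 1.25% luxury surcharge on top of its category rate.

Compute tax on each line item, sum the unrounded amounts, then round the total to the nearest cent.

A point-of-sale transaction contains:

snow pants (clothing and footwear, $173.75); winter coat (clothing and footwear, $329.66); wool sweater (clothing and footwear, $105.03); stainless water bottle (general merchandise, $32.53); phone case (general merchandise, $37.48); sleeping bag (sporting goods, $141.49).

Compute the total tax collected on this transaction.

Snow pants $173.75: clothing and footwear → 0% → $0.00
Winter coat $329.66: clothing and footwear → 0% + 1.25% surcharge = 1.25% → $4.12075
Wool sweater $105.03: clothing and footwear → 0% → $0.00
Stainless water bottle $32.53: general merchandise → 9% → $2.9277
Phone case $37.48: general merchandise → 9% → $3.3732
Sleeping bag $141.49: sporting goods → 9% → $12.7341
Unrounded tax sum = $23.15575 → $23.16

$23.16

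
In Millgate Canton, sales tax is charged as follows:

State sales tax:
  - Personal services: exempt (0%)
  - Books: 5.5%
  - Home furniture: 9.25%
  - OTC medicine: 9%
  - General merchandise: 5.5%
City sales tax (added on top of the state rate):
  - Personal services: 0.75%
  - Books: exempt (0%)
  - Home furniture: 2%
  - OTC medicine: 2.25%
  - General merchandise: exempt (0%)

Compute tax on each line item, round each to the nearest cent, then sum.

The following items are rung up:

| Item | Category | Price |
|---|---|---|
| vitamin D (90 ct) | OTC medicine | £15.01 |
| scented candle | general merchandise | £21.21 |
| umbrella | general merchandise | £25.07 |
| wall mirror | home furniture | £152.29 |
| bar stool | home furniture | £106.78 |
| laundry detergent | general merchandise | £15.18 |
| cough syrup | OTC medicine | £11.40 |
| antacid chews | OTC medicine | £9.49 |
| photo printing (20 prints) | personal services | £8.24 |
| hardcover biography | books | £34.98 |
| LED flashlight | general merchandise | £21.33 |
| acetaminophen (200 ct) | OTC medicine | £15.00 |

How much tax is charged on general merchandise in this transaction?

Scented candle £21.21: general merchandise → 5.5% + 0% city = 5.5% → £1.17
Umbrella £25.07: general merchandise → 5.5% + 0% city = 5.5% → £1.38
Laundry detergent £15.18: general merchandise → 5.5% + 0% city = 5.5% → £0.83
LED flashlight £21.33: general merchandise → 5.5% + 0% city = 5.5% → £1.17
Tax on general merchandise = £1.17 + £1.38 + £0.83 + £1.17 = £4.55

£4.55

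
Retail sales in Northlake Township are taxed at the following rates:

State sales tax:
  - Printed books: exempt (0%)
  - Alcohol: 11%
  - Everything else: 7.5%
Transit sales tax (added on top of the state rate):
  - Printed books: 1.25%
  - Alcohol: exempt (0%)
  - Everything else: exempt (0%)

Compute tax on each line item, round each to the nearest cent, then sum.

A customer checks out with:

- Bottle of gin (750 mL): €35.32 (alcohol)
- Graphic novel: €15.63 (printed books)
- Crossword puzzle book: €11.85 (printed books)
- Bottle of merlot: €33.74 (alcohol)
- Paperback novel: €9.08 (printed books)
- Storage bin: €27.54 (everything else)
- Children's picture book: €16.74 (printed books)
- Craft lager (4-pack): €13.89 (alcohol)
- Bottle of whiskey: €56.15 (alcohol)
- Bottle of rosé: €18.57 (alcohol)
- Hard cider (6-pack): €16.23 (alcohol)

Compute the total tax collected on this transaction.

€21.88

Bottle of gin (750 mL) €35.32: alcohol → 11% + 0% transit = 11% → €3.89
Graphic novel €15.63: printed books → 0% + 1.25% transit = 1.25% → €0.20
Crossword puzzle book €11.85: printed books → 0% + 1.25% transit = 1.25% → €0.15
Bottle of merlot €33.74: alcohol → 11% + 0% transit = 11% → €3.71
Paperback novel €9.08: printed books → 0% + 1.25% transit = 1.25% → €0.11
Storage bin €27.54: everything else → 7.5% + 0% transit = 7.5% → €2.07
Children's picture book €16.74: printed books → 0% + 1.25% transit = 1.25% → €0.21
Craft lager (4-pack) €13.89: alcohol → 11% + 0% transit = 11% → €1.53
Bottle of whiskey €56.15: alcohol → 11% + 0% transit = 11% → €6.18
Bottle of rosé €18.57: alcohol → 11% + 0% transit = 11% → €2.04
Hard cider (6-pack) €16.23: alcohol → 11% + 0% transit = 11% → €1.79
Total tax = €3.89 + €0.20 + €0.15 + €3.71 + €0.11 + €2.07 + €0.21 + €1.53 + €6.18 + €2.04 + €1.79 = €21.88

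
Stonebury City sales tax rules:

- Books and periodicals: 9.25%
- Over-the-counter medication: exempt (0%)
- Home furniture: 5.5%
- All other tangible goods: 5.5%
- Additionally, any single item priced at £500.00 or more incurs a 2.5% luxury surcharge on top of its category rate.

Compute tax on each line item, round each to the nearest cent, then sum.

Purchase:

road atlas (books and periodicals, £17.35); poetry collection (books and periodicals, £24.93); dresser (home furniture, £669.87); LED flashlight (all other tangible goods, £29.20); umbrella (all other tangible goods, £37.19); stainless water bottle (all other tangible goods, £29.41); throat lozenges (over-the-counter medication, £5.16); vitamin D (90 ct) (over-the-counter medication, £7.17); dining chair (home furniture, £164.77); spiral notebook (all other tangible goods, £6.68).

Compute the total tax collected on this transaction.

£72.21

Road atlas £17.35: books and periodicals → 9.25% → £1.60
Poetry collection £24.93: books and periodicals → 9.25% → £2.31
Dresser £669.87: home furniture → 5.5% + 2.5% surcharge = 8% → £53.59
LED flashlight £29.20: all other tangible goods → 5.5% → £1.61
Umbrella £37.19: all other tangible goods → 5.5% → £2.05
Stainless water bottle £29.41: all other tangible goods → 5.5% → £1.62
Throat lozenges £5.16: over-the-counter medication → 0% → £0.00
Vitamin D (90 ct) £7.17: over-the-counter medication → 0% → £0.00
Dining chair £164.77: home furniture → 5.5% → £9.06
Spiral notebook £6.68: all other tangible goods → 5.5% → £0.37
Total tax = £1.60 + £2.31 + £53.59 + £1.61 + £2.05 + £1.62 + £9.06 + £0.37 = £72.21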